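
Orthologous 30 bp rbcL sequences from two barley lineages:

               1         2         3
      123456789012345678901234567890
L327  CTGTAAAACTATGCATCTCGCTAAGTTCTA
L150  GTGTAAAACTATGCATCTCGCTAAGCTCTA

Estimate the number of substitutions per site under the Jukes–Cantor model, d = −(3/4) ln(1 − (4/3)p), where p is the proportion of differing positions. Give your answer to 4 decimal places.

Mismatches occur at site 1 (C↔G), site 26 (T↔C).
p = 2/30 = 0.066667.
d = −0.75 · ln(1 − (4/3)·0.066667) = −0.75 · ln(0.911111) = −0.75 · (-0.093091) = 0.0698.

0.0698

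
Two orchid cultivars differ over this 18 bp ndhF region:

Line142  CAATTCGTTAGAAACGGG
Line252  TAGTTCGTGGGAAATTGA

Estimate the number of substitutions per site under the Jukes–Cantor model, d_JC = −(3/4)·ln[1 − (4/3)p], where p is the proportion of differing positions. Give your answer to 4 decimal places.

Mismatches occur at site 1 (C→T), site 3 (A→G), site 9 (T→G), site 10 (A→G), site 15 (C→T), site 16 (G→T), site 18 (G→A).
p = 7/18 = 0.388889.
d = −0.75 · ln(1 − (4/3)·0.388889) = −0.75 · ln(0.481481) = −0.75 · (-0.730889) = 0.5482.

0.5482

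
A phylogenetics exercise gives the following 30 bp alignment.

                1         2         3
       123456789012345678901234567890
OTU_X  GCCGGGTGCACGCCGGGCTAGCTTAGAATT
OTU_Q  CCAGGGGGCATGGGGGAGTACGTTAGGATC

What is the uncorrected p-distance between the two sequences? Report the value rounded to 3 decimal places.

0.400

Differing sites — 1:G/C; 3:C/A; 7:T/G; 11:C/T; 13:C/G; 14:C/G; 17:G/A; 18:C/G; 21:G/C; 22:C/G; 27:A/G; 30:T/C.
There are 12 differences over 30 sites, so p = 12/30 = 0.400.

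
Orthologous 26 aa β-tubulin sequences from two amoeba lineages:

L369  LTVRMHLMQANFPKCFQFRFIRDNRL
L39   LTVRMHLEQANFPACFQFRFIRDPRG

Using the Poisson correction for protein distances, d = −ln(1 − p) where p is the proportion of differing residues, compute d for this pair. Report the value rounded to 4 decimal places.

0.1671

Differing sites — 8:M/E; 14:K/A; 24:N/P; 26:L/G.
p = 4/26 = 0.153846.
d = −ln(1 − 0.153846) = −ln(0.846154) = 0.1671.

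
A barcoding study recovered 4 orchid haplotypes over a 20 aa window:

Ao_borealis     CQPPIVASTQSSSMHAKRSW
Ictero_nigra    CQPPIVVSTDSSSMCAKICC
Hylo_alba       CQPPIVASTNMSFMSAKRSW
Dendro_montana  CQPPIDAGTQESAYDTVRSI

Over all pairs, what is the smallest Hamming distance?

Pairwise Hamming distances:
  Ao_borealis vs Ictero_nigra: 6
  Ao_borealis vs Hylo_alba: 4
  Ao_borealis vs Dendro_montana: 9
  Ictero_nigra vs Hylo_alba: 8
  Ictero_nigra vs Dendro_montana: 13
  Hylo_alba vs Dendro_montana: 10
The smallest is 4, between Ao_borealis and Hylo_alba.

4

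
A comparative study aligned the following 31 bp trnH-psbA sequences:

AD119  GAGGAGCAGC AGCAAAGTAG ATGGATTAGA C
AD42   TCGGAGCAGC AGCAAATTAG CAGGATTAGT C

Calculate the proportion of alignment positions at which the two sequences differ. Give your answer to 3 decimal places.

Mismatches occur at site 1 (G→T), site 2 (A→C), site 17 (G→T), site 21 (A→C), site 22 (T→A), site 30 (A→T).
There are 6 differences over 31 sites, so p = 6/31 = 0.194.

0.194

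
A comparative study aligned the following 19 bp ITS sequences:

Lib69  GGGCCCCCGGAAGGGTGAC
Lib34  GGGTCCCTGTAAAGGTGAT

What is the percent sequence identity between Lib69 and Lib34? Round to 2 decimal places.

73.68%

The sequences differ at positions 4 (C/T), 8 (C/T), 10 (G/T), 13 (G/A), 19 (C/T).
14 of the 19 sites match, so the percent identity is 14/19 × 100 = 73.68%.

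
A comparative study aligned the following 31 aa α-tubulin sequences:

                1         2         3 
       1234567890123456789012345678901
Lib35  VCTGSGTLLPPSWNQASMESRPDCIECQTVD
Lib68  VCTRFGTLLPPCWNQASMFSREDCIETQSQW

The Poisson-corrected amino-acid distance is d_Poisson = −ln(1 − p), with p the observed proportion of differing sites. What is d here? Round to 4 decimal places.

The sequences differ at positions 4 (G/R), 5 (S/F), 12 (S/C), 19 (E/F), 22 (P/E), 27 (C/T), 29 (T/S), 30 (V/Q), 31 (D/W).
p = 9/31 = 0.290323.
d = −ln(1 − 0.290323) = −ln(0.709677) = 0.3429.

0.3429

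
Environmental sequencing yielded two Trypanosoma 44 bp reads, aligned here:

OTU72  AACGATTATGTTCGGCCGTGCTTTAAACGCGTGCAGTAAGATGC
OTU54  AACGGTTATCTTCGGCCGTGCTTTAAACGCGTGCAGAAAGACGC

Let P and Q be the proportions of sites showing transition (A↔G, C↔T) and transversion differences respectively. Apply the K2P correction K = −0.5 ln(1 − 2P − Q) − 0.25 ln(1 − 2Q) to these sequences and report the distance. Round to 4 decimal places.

0.0971

Differing sites — 5:A/G (Ti); 10:G/C (Tv); 37:T/A (Tv); 42:T/C (Ti).
Of the 4 differences, 2 transitions and 2 transversions over 44 sites: P = 2/44 = 0.045455, Q = 2/44 = 0.045455.
d = −0.5·ln(0.863635) − 0.25·ln(0.909090) = −0.5·(-0.146605) − 0.25·(-0.095311) = 0.0971.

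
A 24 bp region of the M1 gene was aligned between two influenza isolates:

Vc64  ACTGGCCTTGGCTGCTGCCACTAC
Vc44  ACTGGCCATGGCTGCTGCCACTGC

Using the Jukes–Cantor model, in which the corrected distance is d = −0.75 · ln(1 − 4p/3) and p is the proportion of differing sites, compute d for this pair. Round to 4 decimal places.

The sequences differ at positions 8 (T/A), 23 (A/G).
p = 2/24 = 0.083333.
d = −0.75 · ln(1 − (4/3)·0.083333) = −0.75 · ln(0.888889) = −0.75 · (-0.117783) = 0.0883.

0.0883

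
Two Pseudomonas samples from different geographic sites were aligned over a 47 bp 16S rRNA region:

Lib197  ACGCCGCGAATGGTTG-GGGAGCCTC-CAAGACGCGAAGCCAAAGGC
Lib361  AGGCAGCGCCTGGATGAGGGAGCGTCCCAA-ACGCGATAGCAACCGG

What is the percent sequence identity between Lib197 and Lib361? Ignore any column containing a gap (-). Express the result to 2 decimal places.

Excluding the 3 gap columns leaves 44 comparable sites.
The sequences differ at positions 2 (C/G), 5 (C/A), 9 (A/C), 10 (A/C), 14 (T/A), 24 (C/G), 38 (A/T), 39 (G/A), 40 (C/G), 44 (A/C), 45 (G/C), 47 (C/G).
32 of the 44 comparable sites match, so the percent identity is 32/44 × 100 = 72.73%.

72.73%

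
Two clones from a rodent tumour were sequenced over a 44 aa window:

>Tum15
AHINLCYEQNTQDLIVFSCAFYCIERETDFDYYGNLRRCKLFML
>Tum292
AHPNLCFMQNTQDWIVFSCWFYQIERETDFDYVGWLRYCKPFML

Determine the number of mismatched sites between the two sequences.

Mismatches occur at site 3 (I↔P), site 7 (Y↔F), site 8 (E↔M), site 14 (L↔W), site 20 (A↔W), site 23 (C↔Q), site 33 (Y↔V), site 35 (N↔W), site 38 (R↔Y), site 41 (L↔P).
That gives 10 mismatches out of 44 aligned sites, so the Hamming distance is 10.

10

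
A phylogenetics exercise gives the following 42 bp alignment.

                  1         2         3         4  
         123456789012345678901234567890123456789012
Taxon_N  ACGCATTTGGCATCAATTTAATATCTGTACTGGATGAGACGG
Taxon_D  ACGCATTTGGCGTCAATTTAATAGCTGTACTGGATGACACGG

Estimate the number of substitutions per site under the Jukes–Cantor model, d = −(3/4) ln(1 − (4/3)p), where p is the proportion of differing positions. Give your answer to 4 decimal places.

0.0751

Differing sites — 12:A/G; 24:T/G; 38:G/C.
p = 3/42 = 0.071429.
d = −0.75 · ln(1 − (4/3)·0.071429) = −0.75 · ln(0.904761) = −0.75 · (-0.100084) = 0.0751.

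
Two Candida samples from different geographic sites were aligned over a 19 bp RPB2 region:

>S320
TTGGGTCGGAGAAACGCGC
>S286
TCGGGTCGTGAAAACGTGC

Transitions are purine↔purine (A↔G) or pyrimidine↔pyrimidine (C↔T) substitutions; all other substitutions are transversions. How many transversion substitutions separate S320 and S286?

1

Mismatches occur at site 2 (T/C, transition), site 9 (G/T, transversion), site 10 (A/G, transition), site 11 (G/A, transition), site 17 (C/T, transition).
Of the 5 differences, 4 transitions and 1 transversion, so the answer is 1.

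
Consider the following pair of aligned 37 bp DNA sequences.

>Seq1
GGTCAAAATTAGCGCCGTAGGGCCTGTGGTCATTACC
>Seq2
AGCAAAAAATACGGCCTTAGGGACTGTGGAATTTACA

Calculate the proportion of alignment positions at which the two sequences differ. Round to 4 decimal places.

Mismatches occur at site 1 (G/A), site 3 (T/C), site 4 (C/A), site 9 (T/A), site 12 (G/C), site 13 (C/G), site 17 (G/T), site 23 (C/A), site 30 (T/A), site 31 (C/A), site 32 (A/T), site 37 (C/A).
There are 12 differences over 37 sites, so p = 12/37 = 0.3243.

0.3243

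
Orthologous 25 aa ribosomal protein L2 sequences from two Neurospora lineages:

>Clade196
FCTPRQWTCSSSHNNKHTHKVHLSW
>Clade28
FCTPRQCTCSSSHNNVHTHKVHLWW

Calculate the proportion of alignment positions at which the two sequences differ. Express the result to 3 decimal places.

0.120

The sequences differ at positions 7 (W/C), 16 (K/V), 24 (S/W).
There are 3 differences over 25 sites, so p = 3/25 = 0.120.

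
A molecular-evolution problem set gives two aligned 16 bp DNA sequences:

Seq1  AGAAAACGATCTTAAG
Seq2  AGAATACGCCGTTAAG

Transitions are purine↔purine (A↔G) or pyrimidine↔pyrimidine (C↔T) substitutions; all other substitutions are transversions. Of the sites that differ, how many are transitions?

1

The sequences differ at positions 5 (A/T, transversion), 9 (A/C, transversion), 10 (T/C, transition), 11 (C/G, transversion).
Of the 4 differences, 1 transition and 3 transversions, so the answer is 1.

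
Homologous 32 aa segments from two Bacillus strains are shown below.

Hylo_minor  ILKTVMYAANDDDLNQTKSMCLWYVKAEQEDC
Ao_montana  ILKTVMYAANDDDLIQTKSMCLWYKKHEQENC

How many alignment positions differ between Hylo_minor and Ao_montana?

Differing sites — 15:N/I; 25:V/K; 27:A/H; 31:D/N.
That gives 4 mismatches out of 32 aligned sites, so the Hamming distance is 4.

4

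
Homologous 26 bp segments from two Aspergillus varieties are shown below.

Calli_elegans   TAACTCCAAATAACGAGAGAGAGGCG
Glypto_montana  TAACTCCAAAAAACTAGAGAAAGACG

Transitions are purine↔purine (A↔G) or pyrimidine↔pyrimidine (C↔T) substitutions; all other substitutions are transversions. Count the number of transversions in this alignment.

2

The sequences differ at positions 11 (T/A, transversion), 15 (G/T, transversion), 21 (G/A, transition), 24 (G/A, transition).
Of the 4 differences, 2 transitions and 2 transversions, so the answer is 2.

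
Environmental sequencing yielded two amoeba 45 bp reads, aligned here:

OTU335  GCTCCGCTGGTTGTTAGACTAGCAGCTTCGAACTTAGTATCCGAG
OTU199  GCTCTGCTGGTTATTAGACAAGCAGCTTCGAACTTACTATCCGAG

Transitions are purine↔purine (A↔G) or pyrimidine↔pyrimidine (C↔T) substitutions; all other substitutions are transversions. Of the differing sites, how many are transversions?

Mismatches occur at site 5 (C/T, transition), site 13 (G/A, transition), site 20 (T/A, transversion), site 37 (G/C, transversion).
Of the 4 differences, 2 transitions and 2 transversions, so the answer is 2.

2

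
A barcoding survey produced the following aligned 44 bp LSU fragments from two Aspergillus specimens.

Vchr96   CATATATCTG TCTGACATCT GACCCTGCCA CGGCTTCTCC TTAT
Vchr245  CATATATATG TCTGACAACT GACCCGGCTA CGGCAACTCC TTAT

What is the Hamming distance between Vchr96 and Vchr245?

6

The sequences differ at positions 8 (C/A), 18 (T/A), 26 (T/G), 29 (C/T), 35 (T/A), 36 (T/A).
That gives 6 mismatches out of 44 aligned sites, so the Hamming distance is 6.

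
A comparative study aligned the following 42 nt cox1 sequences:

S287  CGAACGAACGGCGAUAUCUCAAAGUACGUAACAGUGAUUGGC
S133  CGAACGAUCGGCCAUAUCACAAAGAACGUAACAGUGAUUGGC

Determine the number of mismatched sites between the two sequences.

4

Mismatches occur at site 8 (A→U), site 13 (G→C), site 19 (U→A), site 25 (U→A).
That gives 4 mismatches out of 42 aligned sites, so the Hamming distance is 4.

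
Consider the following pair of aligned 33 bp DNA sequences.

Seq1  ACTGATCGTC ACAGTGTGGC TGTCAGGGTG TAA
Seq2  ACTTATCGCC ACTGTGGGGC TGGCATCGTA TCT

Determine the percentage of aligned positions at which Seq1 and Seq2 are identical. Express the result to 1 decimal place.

Differing sites — 4:G/T; 9:T/C; 13:A/T; 17:T/G; 23:T/G; 26:G/T; 27:G/C; 30:G/A; 32:A/C; 33:A/T.
23 of the 33 sites match, so the percent identity is 23/33 × 100 = 69.7%.

69.7%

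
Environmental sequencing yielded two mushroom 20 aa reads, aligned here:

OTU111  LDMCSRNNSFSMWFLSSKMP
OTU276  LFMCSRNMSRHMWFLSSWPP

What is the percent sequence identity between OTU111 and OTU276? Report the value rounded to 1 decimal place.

70.0%

Differing sites — 2:D/F; 8:N/M; 10:F/R; 11:S/H; 18:K/W; 19:M/P.
14 of the 20 sites match, so the percent identity is 14/20 × 100 = 70.0%.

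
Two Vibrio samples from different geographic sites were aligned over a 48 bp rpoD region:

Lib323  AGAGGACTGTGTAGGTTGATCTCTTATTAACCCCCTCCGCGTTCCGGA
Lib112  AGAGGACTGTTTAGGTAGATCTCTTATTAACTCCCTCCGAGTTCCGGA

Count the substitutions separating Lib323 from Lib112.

Mismatches occur at site 11 (G/T), site 17 (T/A), site 32 (C/T), site 40 (C/A).
That gives 4 mismatches out of 48 aligned sites, so the Hamming distance is 4.

4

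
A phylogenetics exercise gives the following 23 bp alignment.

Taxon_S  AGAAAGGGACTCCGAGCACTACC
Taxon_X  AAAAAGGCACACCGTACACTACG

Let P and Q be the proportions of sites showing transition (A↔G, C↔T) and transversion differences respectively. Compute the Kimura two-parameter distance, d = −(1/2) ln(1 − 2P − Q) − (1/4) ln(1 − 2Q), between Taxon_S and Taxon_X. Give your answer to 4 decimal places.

0.3206

Differing sites — 2:G/A (Ti); 8:G/C (Tv); 11:T/A (Tv); 15:A/T (Tv); 16:G/A (Ti); 23:C/G (Tv).
Of the 6 differences, 2 transitions and 4 transversions over 23 sites: P = 2/23 = 0.086957, Q = 4/23 = 0.173913.
d = −0.5·ln(0.652173) − 0.25·ln(0.652174) = −0.5·(-0.427445) − 0.25·(-0.427444) = 0.3206.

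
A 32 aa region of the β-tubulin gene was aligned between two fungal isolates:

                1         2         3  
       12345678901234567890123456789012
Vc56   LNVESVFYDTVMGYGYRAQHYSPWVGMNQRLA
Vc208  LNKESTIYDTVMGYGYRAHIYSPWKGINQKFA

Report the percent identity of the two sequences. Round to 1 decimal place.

Differing sites — 3:V/K; 6:V/T; 7:F/I; 19:Q/H; 20:H/I; 25:V/K; 27:M/I; 30:R/K; 31:L/F.
23 of the 32 sites match, so the percent identity is 23/32 × 100 = 71.9%.

71.9%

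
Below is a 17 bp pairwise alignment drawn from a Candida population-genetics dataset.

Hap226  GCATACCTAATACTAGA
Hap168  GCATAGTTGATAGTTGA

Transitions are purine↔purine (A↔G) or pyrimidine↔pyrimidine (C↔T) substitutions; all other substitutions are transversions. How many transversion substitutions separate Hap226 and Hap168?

The sequences differ at positions 6 (C/G, transversion), 7 (C/T, transition), 9 (A/G, transition), 13 (C/G, transversion), 15 (A/T, transversion).
Of the 5 differences, 2 transitions and 3 transversions, so the answer is 3.

3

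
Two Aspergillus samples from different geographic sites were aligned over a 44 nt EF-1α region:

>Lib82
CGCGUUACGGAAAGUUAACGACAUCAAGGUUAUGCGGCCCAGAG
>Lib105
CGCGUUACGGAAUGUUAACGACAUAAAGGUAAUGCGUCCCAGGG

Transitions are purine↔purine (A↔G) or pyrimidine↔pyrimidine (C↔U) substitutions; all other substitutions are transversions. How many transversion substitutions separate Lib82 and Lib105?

Mismatches occur at site 13 (A/U, transversion), site 25 (C/A, transversion), site 31 (U/A, transversion), site 37 (G/U, transversion), site 43 (A/G, transition).
Of the 5 differences, 1 transition and 4 transversions, so the answer is 4.

4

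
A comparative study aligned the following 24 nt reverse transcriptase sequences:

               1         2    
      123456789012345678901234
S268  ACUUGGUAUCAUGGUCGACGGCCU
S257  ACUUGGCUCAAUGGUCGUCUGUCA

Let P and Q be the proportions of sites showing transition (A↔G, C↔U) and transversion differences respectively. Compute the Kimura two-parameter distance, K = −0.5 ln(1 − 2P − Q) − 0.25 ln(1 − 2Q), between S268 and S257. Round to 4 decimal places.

0.4413

Differing sites — 7:U/C (Ti); 8:A/U (Tv); 9:U/C (Ti); 10:C/A (Tv); 18:A/U (Tv); 20:G/U (Tv); 22:C/U (Ti); 24:U/A (Tv).
Of the 8 differences, 3 transitions and 5 transversions over 24 sites: P = 3/24 = 0.125000, Q = 5/24 = 0.208333.
d = −0.5·ln(0.541667) − 0.25·ln(0.583334) = −0.5·(-0.613104) − 0.25·(-0.538995) = 0.4413.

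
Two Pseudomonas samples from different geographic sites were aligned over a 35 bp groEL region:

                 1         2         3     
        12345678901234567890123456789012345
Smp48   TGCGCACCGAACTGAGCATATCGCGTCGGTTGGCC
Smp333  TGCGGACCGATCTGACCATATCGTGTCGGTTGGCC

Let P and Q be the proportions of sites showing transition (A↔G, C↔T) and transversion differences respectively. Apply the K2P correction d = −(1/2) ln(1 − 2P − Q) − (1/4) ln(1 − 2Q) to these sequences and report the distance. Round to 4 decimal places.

0.1241

Mismatches occur at site 5 (C→G, transversion), site 11 (A→T, transversion), site 16 (G→C, transversion), site 24 (C→T, transition).
Of the 4 differences, 1 transition and 3 transversions over 35 sites: P = 1/35 = 0.028571, Q = 3/35 = 0.085714.
d = −0.5·ln(0.857144) − 0.25·ln(0.828572) = −0.5·(-0.154149) − 0.25·(-0.188052) = 0.1241.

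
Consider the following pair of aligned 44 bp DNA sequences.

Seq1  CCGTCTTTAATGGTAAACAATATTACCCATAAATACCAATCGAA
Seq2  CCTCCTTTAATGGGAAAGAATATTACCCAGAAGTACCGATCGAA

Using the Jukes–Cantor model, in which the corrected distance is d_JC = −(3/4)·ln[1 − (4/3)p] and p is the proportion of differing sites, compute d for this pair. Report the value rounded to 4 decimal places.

0.1788

Mismatches occur at site 3 (G→T), site 4 (T→C), site 14 (T→G), site 18 (C→G), site 30 (T→G), site 33 (A→G), site 38 (A→G).
p = 7/44 = 0.159091.
d = −0.75 · ln(1 − (4/3)·0.159091) = −0.75 · ln(0.787879) = −0.75 · (-0.238411) = 0.1788.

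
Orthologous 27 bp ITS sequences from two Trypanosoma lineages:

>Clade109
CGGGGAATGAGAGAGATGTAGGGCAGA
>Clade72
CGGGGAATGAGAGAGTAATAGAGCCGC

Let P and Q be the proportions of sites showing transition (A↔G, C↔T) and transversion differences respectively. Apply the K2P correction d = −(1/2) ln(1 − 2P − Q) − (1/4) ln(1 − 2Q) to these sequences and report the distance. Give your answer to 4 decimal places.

Differing sites — 16:A/T (Tv); 17:T/A (Tv); 18:G/A (Ti); 22:G/A (Ti); 25:A/C (Tv); 27:A/C (Tv).
Of the 6 differences, 2 transitions and 4 transversions over 27 sites: P = 2/27 = 0.074074, Q = 4/27 = 0.148148.
d = −0.5·ln(0.703704) − 0.25·ln(0.703704) = −0.5·(-0.351397) − 0.25·(-0.351397) = 0.2635.

0.2635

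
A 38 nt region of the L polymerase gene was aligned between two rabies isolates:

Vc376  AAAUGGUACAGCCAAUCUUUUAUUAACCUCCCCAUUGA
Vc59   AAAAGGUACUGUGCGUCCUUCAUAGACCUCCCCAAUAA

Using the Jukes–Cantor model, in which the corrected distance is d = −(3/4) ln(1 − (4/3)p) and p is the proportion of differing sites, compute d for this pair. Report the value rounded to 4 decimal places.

The sequences differ at positions 4 (U/A), 10 (A/U), 12 (C/U), 13 (C/G), 14 (A/C), 15 (A/G), 18 (U/C), 21 (U/C), 24 (U/A), 25 (A/G), 35 (U/A), 37 (G/A).
p = 12/38 = 0.315789.
d = −0.75 · ln(1 − (4/3)·0.315789) = −0.75 · ln(0.578948) = −0.75 · (-0.546543) = 0.4099.

0.4099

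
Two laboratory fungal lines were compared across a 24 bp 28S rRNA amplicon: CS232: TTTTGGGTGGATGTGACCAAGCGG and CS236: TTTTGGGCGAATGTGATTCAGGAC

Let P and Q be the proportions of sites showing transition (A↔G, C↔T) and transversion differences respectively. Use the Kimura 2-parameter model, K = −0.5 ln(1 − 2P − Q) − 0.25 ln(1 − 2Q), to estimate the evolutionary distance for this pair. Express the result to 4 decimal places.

Mismatches occur at site 8 (T↔C, transition), site 10 (G↔A, transition), site 17 (C↔T, transition), site 18 (C↔T, transition), site 19 (A↔C, transversion), site 22 (C↔G, transversion), site 23 (G↔A, transition), site 24 (G↔C, transversion).
Of the 8 differences, 5 transitions and 3 transversions over 24 sites: P = 5/24 = 0.208333, Q = 3/24 = 0.125000.
d = −0.5·ln(0.458334) − 0.25·ln(0.750000) = −0.5·(-0.780157) − 0.25·(-0.287682) = 0.4620.

0.4620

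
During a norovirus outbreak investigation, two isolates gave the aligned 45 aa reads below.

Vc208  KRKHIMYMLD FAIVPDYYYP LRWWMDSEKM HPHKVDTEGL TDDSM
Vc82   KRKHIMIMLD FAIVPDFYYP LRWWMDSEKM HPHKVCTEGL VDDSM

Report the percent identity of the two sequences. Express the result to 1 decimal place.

Mismatches occur at site 7 (Y↔I), site 17 (Y↔F), site 36 (D↔C), site 41 (T↔V).
41 of the 45 sites match, so the percent identity is 41/45 × 100 = 91.1%.

91.1%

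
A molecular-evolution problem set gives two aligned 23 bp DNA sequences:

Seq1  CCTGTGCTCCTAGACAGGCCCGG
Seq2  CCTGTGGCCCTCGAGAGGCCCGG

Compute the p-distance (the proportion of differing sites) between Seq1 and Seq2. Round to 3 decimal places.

The sequences differ at positions 7 (C/G), 8 (T/C), 12 (A/C), 15 (C/G).
There are 4 differences over 23 sites, so p = 4/23 = 0.174.

0.174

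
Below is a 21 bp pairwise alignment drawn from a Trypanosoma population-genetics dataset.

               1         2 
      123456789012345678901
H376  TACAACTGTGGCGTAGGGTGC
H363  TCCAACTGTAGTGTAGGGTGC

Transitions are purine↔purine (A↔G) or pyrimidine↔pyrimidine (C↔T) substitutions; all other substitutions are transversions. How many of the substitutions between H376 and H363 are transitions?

Differing sites — 2:A/C (Tv); 10:G/A (Ti); 12:C/T (Ti).
Of the 3 differences, 2 transitions and 1 transversion, so the answer is 2.

2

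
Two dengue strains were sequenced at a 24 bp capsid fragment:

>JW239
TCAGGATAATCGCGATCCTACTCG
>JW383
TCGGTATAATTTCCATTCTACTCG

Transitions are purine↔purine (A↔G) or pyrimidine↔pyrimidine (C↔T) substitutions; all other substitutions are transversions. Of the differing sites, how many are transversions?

3

Differing sites — 3:A/G (Ti); 5:G/T (Tv); 11:C/T (Ti); 12:G/T (Tv); 14:G/C (Tv); 17:C/T (Ti).
Of the 6 differences, 3 transitions and 3 transversions, so the answer is 3.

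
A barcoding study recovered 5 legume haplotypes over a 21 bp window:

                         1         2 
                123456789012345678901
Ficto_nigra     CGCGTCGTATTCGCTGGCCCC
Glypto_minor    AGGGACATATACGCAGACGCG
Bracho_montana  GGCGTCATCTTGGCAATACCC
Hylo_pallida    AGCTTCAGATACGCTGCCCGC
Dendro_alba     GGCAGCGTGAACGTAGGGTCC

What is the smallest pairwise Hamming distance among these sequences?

7

Pairwise Hamming distances:
  Ficto_nigra vs Glypto_minor: 9
  Ficto_nigra vs Bracho_montana: 8
  Ficto_nigra vs Hylo_pallida: 7
  Ficto_nigra vs Dendro_alba: 10
  Glypto_minor vs Bracho_montana: 11
  Glypto_minor vs Hylo_pallida: 9
  Glypto_minor vs Dendro_alba: 12
  Bracho_montana vs Hylo_pallida: 11
  Bracho_montana vs Dendro_alba: 12
  Hylo_pallida vs Dendro_alba: 13
The smallest is 7, between Ficto_nigra and Hylo_pallida.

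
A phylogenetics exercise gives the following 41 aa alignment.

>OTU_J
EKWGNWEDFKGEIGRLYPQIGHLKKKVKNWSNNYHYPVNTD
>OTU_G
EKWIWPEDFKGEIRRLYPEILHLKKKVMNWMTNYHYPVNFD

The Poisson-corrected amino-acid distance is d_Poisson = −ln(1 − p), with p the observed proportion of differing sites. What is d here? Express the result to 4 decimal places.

Mismatches occur at site 4 (G↔I), site 5 (N↔W), site 6 (W↔P), site 14 (G↔R), site 19 (Q↔E), site 21 (G↔L), site 28 (K↔M), site 31 (S↔M), site 32 (N↔T), site 40 (T↔F).
p = 10/41 = 0.243902.
d = −ln(1 − 0.243902) = −ln(0.756098) = 0.2796.

0.2796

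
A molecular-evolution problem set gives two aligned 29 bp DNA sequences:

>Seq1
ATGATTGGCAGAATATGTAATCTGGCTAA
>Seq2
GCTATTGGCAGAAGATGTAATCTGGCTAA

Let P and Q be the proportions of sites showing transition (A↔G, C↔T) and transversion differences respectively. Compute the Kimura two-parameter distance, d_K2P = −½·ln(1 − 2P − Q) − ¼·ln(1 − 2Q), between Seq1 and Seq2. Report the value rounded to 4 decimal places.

0.1530

The sequences differ at positions 1 (A/G, transition), 2 (T/C, transition), 3 (G/T, transversion), 14 (T/G, transversion).
Of the 4 differences, 2 transitions and 2 transversions over 29 sites: P = 2/29 = 0.068966, Q = 2/29 = 0.068966.
d = −0.5·ln(0.793102) − 0.25·ln(0.862068) = −0.5·(-0.231803) − 0.25·(-0.148421) = 0.1530.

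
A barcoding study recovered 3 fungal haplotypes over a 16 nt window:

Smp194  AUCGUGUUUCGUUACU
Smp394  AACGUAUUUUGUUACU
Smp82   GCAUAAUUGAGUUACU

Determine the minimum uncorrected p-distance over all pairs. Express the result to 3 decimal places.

0.188

Pairwise Hamming distances:
  Smp194 vs Smp394: 3
  Smp194 vs Smp82: 8
  Smp394 vs Smp82: 7
The smallest is 3 mismatches, between Smp194 and Smp394; p = 3/16 = 0.188.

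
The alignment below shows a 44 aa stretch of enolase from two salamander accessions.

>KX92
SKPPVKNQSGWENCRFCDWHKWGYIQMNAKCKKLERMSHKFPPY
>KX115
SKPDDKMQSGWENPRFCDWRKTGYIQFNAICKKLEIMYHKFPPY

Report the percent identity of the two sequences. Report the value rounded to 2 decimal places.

77.27%

The sequences differ at positions 4 (P/D), 5 (V/D), 7 (N/M), 14 (C/P), 20 (H/R), 22 (W/T), 27 (M/F), 30 (K/I), 36 (R/I), 38 (S/Y).
34 of the 44 sites match, so the percent identity is 34/44 × 100 = 77.27%.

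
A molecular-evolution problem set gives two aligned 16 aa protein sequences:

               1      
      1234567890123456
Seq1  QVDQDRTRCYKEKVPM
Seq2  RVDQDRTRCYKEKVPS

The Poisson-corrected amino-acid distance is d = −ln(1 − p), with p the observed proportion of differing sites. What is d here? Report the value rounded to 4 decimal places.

0.1335

The sequences differ at positions 1 (Q/R), 16 (M/S).
p = 2/16 = 0.125000.
d = −ln(1 − 0.125000) = −ln(0.875000) = 0.1335.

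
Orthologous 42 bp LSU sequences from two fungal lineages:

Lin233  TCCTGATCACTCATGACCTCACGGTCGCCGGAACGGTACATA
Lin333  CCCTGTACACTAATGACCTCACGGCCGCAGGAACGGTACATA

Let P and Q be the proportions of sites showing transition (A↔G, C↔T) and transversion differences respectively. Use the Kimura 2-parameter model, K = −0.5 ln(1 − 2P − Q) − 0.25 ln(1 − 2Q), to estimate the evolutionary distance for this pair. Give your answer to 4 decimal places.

The sequences differ at positions 1 (T/C, transition), 6 (A/T, transversion), 7 (T/A, transversion), 12 (C/A, transversion), 25 (T/C, transition), 29 (C/A, transversion).
Of the 6 differences, 2 transitions and 4 transversions over 42 sites: P = 2/42 = 0.047619, Q = 4/42 = 0.095238.
d = −0.5·ln(0.809524) − 0.25·ln(0.809524) = −0.5·(-0.211309) − 0.25·(-0.211309) = 0.1585.

0.1585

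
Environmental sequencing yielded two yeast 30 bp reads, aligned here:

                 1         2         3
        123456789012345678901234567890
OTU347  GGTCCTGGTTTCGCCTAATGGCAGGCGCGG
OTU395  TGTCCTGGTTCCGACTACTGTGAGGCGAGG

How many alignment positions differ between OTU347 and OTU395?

Mismatches occur at site 1 (G/T), site 11 (T/C), site 14 (C/A), site 18 (A/C), site 21 (G/T), site 22 (C/G), site 28 (C/A).
That gives 7 mismatches out of 30 aligned sites, so the Hamming distance is 7.

7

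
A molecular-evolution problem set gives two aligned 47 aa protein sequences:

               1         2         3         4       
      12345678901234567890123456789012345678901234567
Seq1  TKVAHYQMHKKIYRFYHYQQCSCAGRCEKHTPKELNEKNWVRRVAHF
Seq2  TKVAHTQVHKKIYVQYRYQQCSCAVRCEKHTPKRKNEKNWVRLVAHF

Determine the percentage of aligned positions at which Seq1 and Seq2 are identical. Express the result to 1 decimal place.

Differing sites — 6:Y/T; 8:M/V; 14:R/V; 15:F/Q; 17:H/R; 25:G/V; 34:E/R; 35:L/K; 43:R/L.
38 of the 47 sites match, so the percent identity is 38/47 × 100 = 80.9%.

80.9%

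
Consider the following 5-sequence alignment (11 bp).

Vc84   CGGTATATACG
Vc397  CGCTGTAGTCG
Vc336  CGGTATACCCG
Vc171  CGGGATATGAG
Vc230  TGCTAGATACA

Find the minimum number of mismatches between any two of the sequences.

Pairwise Hamming distances:
  Vc84 vs Vc397: 4
  Vc84 vs Vc336: 2
  Vc84 vs Vc171: 3
  Vc84 vs Vc230: 4
  Vc397 vs Vc336: 4
  Vc397 vs Vc171: 6
  Vc397 vs Vc230: 6
  Vc336 vs Vc171: 4
  Vc336 vs Vc230: 6
  Vc171 vs Vc230: 7
The smallest is 2, between Vc84 and Vc336.

2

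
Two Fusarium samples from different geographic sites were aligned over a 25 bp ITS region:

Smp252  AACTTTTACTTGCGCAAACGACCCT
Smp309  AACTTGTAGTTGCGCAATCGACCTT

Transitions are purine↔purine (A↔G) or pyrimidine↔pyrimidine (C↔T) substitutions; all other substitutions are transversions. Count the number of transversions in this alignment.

3

Mismatches occur at site 6 (T/G, transversion), site 9 (C/G, transversion), site 18 (A/T, transversion), site 24 (C/T, transition).
Of the 4 differences, 1 transition and 3 transversions, so the answer is 3.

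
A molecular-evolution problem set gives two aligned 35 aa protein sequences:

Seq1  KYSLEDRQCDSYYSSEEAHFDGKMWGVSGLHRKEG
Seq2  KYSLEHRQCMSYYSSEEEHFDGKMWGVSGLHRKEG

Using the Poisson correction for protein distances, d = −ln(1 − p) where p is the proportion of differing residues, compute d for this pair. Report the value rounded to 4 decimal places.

0.0896

The sequences differ at positions 6 (D/H), 10 (D/M), 18 (A/E).
p = 3/35 = 0.085714.
d = −ln(1 − 0.085714) = −ln(0.914286) = 0.0896.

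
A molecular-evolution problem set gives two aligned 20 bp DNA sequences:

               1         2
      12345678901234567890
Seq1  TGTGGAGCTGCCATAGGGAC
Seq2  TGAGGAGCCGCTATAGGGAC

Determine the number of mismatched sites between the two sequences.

Differing sites — 3:T/A; 9:T/C; 12:C/T.
That gives 3 mismatches out of 20 aligned sites, so the Hamming distance is 3.

3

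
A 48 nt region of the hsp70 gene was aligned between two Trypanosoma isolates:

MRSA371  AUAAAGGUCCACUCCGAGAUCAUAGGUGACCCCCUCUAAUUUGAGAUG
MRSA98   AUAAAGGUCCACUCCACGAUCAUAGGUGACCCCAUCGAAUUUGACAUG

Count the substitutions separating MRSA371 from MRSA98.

The sequences differ at positions 16 (G/A), 17 (A/C), 34 (C/A), 37 (U/G), 45 (G/C).
That gives 5 mismatches out of 48 aligned sites, so the Hamming distance is 5.

5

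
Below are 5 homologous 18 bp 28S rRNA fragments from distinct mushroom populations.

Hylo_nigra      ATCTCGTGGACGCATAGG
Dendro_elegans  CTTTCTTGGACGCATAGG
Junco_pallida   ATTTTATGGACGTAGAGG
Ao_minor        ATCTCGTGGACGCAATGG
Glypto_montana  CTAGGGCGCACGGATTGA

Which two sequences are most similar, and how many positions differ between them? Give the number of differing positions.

Pairwise Hamming distances:
  Hylo_nigra vs Dendro_elegans: 3
  Hylo_nigra vs Junco_pallida: 5
  Hylo_nigra vs Ao_minor: 2
  Hylo_nigra vs Glypto_montana: 9
  Dendro_elegans vs Junco_pallida: 5
  Dendro_elegans vs Ao_minor: 5
  Dendro_elegans vs Glypto_montana: 9
  Junco_pallida vs Ao_minor: 6
  Junco_pallida vs Glypto_montana: 11
  Ao_minor vs Glypto_montana: 9
The smallest is 2, between Hylo_nigra and Ao_minor.

2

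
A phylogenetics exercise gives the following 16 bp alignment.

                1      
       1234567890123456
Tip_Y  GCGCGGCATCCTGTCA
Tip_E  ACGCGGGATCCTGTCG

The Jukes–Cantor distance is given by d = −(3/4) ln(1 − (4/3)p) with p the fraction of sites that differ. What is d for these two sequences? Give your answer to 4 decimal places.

Mismatches occur at site 1 (G→A), site 7 (C→G), site 16 (A→G).
p = 3/16 = 0.187500.
d = −0.75 · ln(1 − (4/3)·0.187500) = −0.75 · ln(0.750000) = −0.75 · (-0.287682) = 0.2158.

0.2158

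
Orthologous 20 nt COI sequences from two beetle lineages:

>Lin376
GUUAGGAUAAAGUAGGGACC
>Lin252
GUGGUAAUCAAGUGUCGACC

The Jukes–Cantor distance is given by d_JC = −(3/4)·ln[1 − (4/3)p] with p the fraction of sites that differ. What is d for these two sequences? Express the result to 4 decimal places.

Mismatches occur at site 3 (U/G), site 4 (A/G), site 5 (G/U), site 6 (G/A), site 9 (A/C), site 14 (A/G), site 15 (G/U), site 16 (G/C).
p = 8/20 = 0.400000.
d = −0.75 · ln(1 − (4/3)·0.400000) = −0.75 · ln(0.466667) = −0.75 · (-0.762139) = 0.5716.

0.5716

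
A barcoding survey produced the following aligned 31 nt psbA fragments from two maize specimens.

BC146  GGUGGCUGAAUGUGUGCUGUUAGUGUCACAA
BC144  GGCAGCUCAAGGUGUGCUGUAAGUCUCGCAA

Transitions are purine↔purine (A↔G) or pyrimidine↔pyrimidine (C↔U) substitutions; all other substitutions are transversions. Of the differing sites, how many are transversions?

The sequences differ at positions 3 (U/C, transition), 4 (G/A, transition), 8 (G/C, transversion), 11 (U/G, transversion), 21 (U/A, transversion), 25 (G/C, transversion), 28 (A/G, transition).
Of the 7 differences, 3 transitions and 4 transversions, so the answer is 4.

4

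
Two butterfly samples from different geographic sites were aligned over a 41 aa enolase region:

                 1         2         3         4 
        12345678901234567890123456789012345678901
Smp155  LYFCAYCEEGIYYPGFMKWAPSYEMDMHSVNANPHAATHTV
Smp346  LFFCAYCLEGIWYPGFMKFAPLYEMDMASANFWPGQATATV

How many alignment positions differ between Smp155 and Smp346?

12

The sequences differ at positions 2 (Y/F), 8 (E/L), 12 (Y/W), 19 (W/F), 22 (S/L), 28 (H/A), 30 (V/A), 32 (A/F), 33 (N/W), 35 (H/G), 36 (A/Q), 39 (H/A).
That gives 12 mismatches out of 41 aligned sites, so the Hamming distance is 12.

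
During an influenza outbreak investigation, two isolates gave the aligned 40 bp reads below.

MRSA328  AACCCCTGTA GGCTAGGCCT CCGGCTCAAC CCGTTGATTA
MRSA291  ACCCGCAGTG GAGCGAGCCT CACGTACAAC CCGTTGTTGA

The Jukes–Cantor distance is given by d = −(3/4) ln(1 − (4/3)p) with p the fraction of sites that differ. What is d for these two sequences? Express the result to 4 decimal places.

0.5199

Mismatches occur at site 2 (A→C), site 5 (C→G), site 7 (T→A), site 10 (A→G), site 12 (G→A), site 13 (C→G), site 14 (T→C), site 15 (A→G), site 16 (G→A), site 22 (C→A), site 23 (G→C), site 25 (C→T), site 26 (T→A), site 37 (A→T), site 39 (T→G).
p = 15/40 = 0.375000.
d = −0.75 · ln(1 − (4/3)·0.375000) = −0.75 · ln(0.500000) = −0.75 · (-0.693147) = 0.5199.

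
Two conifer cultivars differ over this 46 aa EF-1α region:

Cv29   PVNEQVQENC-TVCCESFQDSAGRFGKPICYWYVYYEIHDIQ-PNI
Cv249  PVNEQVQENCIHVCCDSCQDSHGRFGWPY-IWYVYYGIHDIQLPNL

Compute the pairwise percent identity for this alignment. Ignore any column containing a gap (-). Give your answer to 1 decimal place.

79.1%

Excluding the 3 gap columns leaves 43 comparable sites.
Mismatches occur at site 12 (T↔H), site 16 (E↔D), site 18 (F↔C), site 22 (A↔H), site 27 (K↔W), site 29 (I↔Y), site 31 (Y↔I), site 37 (E↔G), site 46 (I↔L).
34 of the 43 comparable sites match, so the percent identity is 34/43 × 100 = 79.1%.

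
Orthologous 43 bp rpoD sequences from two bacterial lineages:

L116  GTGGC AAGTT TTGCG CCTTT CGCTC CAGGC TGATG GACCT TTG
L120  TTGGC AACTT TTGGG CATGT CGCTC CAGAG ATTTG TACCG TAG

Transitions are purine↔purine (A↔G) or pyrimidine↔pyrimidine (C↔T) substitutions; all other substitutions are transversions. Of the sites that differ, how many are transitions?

1

Differing sites — 1:G/T (Tv); 8:G/C (Tv); 14:C/G (Tv); 17:C/A (Tv); 19:T/G (Tv); 29:G/A (Ti); 30:C/G (Tv); 31:T/A (Tv); 32:G/T (Tv); 33:A/T (Tv); 36:G/T (Tv); 40:T/G (Tv); 42:T/A (Tv).
Of the 13 differences, 1 transition and 12 transversions, so the answer is 1.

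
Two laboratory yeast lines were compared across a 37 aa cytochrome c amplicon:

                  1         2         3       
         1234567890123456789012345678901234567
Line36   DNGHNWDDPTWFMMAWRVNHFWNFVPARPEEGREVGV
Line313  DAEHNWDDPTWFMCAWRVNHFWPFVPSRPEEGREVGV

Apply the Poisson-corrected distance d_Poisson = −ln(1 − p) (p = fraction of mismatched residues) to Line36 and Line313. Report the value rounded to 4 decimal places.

0.1452

Mismatches occur at site 2 (N→A), site 3 (G→E), site 14 (M→C), site 23 (N→P), site 27 (A→S).
p = 5/37 = 0.135135.
d = −ln(1 − 0.135135) = −ln(0.864865) = 0.1452.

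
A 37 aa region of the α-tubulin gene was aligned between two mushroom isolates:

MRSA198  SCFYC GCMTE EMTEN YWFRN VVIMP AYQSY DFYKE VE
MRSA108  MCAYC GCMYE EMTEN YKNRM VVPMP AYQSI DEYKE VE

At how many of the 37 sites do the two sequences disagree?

9

Mismatches occur at site 1 (S→M), site 3 (F→A), site 9 (T→Y), site 17 (W→K), site 18 (F→N), site 20 (N→M), site 23 (I→P), site 30 (Y→I), site 32 (F→E).
That gives 9 mismatches out of 37 aligned sites, so the Hamming distance is 9.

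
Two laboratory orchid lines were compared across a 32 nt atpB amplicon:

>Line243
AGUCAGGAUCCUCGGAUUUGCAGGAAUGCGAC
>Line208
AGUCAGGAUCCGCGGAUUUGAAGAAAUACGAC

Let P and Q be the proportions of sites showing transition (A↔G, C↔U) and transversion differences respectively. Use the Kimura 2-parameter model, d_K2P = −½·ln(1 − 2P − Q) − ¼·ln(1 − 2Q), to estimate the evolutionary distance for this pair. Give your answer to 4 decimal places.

Mismatches occur at site 12 (U↔G, transversion), site 21 (C↔A, transversion), site 24 (G↔A, transition), site 28 (G↔A, transition).
Of the 4 differences, 2 transitions and 2 transversions over 32 sites: P = 2/32 = 0.062500, Q = 2/32 = 0.062500.
d = −0.5·ln(0.812500) − 0.25·ln(0.875000) = −0.5·(-0.207639) − 0.25·(-0.133531) = 0.1372.

0.1372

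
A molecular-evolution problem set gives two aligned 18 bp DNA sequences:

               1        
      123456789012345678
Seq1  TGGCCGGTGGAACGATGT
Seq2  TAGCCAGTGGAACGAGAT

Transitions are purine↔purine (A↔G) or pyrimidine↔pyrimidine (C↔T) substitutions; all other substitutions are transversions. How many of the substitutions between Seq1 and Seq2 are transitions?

3

Differing sites — 2:G/A (Ti); 6:G/A (Ti); 16:T/G (Tv); 17:G/A (Ti).
Of the 4 differences, 3 transitions and 1 transversion, so the answer is 3.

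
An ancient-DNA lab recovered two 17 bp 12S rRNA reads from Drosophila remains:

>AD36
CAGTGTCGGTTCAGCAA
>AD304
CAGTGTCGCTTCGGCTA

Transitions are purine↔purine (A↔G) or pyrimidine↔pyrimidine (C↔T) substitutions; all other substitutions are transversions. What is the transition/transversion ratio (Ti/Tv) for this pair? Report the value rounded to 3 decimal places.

Differing sites — 9:G/C (Tv); 13:A/G (Ti); 16:A/T (Tv).
Of the 3 differences, 1 transition and 2 transversions, so Ti/Tv = 1/2 = 0.500.

0.500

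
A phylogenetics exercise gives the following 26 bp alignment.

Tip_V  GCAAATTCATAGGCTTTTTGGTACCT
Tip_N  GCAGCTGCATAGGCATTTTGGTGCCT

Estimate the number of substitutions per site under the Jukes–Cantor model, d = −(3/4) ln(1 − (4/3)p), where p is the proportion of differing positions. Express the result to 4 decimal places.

Differing sites — 4:A/G; 5:A/C; 7:T/G; 15:T/A; 23:A/G.
p = 5/26 = 0.192308.
d = −0.75 · ln(1 − (4/3)·0.192308) = −0.75 · ln(0.743589) = −0.75 · (-0.296267) = 0.2222.

0.2222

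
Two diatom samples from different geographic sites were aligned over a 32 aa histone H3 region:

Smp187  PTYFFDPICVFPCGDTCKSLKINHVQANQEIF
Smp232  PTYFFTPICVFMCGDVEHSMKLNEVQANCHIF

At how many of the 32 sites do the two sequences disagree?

Differing sites — 6:D/T; 12:P/M; 16:T/V; 17:C/E; 18:K/H; 20:L/M; 22:I/L; 24:H/E; 29:Q/C; 30:E/H.
That gives 10 mismatches out of 32 aligned sites, so the Hamming distance is 10.

10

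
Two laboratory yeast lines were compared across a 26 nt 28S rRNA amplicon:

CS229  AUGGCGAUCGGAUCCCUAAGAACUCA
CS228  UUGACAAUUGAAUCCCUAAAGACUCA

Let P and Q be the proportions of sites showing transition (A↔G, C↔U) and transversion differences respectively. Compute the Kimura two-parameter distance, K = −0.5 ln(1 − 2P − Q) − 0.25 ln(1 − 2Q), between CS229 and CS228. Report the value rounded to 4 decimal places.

0.3666

Differing sites — 1:A/U (Tv); 4:G/A (Ti); 6:G/A (Ti); 9:C/U (Ti); 11:G/A (Ti); 20:G/A (Ti); 21:A/G (Ti).
Of the 7 differences, 6 transitions and 1 transversion over 26 sites: P = 6/26 = 0.230769, Q = 1/26 = 0.038462.
d = −0.5·ln(0.500000) − 0.25·ln(0.923076) = −0.5·(-0.693147) − 0.25·(-0.080044) = 0.3666.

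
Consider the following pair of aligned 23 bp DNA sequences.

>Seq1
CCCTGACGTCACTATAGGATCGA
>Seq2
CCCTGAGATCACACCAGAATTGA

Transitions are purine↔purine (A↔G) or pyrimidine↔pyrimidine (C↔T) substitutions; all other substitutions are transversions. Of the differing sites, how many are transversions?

3

Mismatches occur at site 7 (C/G, transversion), site 8 (G/A, transition), site 13 (T/A, transversion), site 14 (A/C, transversion), site 15 (T/C, transition), site 18 (G/A, transition), site 21 (C/T, transition).
Of the 7 differences, 4 transitions and 3 transversions, so the answer is 3.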